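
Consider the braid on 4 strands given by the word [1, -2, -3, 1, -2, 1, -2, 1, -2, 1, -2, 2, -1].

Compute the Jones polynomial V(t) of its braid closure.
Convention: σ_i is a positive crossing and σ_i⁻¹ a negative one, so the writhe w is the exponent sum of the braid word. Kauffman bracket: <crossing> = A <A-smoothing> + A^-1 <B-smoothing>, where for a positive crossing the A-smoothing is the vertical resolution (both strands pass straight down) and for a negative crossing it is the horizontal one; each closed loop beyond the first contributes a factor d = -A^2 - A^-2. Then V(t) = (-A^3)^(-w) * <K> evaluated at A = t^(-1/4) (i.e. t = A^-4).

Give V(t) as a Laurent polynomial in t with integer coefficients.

t^4 - 4*t^3 + 6*t^2 - 7*t + 9 - 7*t^-1 + 6*t^-2 - 4*t^-3 + t^-4

Derivation:
The presented braid s1 s2^-1 s3^-1 s1 s2^-1 s1 s2^-1 s1 s2^-1 s1 s2^-1 s2 s1^-1 on 4 strands reduces by inverse Markov moves (closure unchanged at each step):
  Deconjugate: the word is γ·β·γ⁻¹ with γ = s1 s2^-1 (prefix) and γ⁻¹ = s2 s1^-1 (suffix); strip both.
Reduced to β = s3^-1 s1 s2^-1 s1 s2^-1 s1 s2^-1 s1 s2^-1 on 4 strands, 9 crossings.
Compute on β:
Braid: s3^-1 s1 s2^-1 s1 s2^-1 s1 s2^-1 s1 s2^-1 on 4 strands, 9 crossings.
Writhe w = (#positive) - (#negative) = 4 - 5 = -1.
State-sum expansion of <K>. There are 2^9 = 512 states.
Smooth each crossing (0=||, 1=⌣⌢); contribution A^(Σ sign_k(1-2s_k)) * d^(L-1).
Tabulate the states by total A-exponent and number of loops L (A-exp: L × count):
  A^9: L=5 ×1
  A^7: L=4 ×8, L=6 ×1
  A^5: L=3 ×28, L=5 ×8
  A^3: L=2 ×52, L=4 ×32
  A^1: L=1 ×45, L=3 ×77, L=5 ×4
  A^-1: L=2 ×97, L=4 ×29
  A^-3: L=3 ×80, L=5 ×4
  A^-5: L=4 ×36
  A^-7: L=5 ×9
  A^-9: L=6 ×1
Each group contributes A^e * Σ count * d^(L-1):
Powers of d = -A^2 - A^-2: d^2 = A^4 + 2 + A^-4; d^3 = -A^6 - 3*A^2 - 3*A^-2 - A^-6; d^4 = A^8 + 4*A^4 + 6 + 4*A^-4 + A^-8; d^5 = -A^10 - 5*A^6 - 10*A^2 - 10*A^-2 - 5*A^-6 - A^-10.
  A^9 * (d^4) = A^17 + 4*A^13 + 6*A^9 + 4*A^5 + A
  A^7 * (8*d^3 + d^5) = -A^17 - 13*A^13 - 34*A^9 - 34*A^5 - 13*A - A^-3
  A^5 * (28*d^2 + 8*d^4) = 8*A^13 + 60*A^9 + 104*A^5 + 60*A + 8*A^-3
  A^3 * (52*d + 32*d^3) = -32*A^9 - 148*A^5 - 148*A - 32*A^-3
  A^1 * (45 + 77*d^2 + 4*d^4) = 4*A^9 + 93*A^5 + 223*A + 93*A^-3 + 4*A^-7
  A^-1 * (97*d + 29*d^3) = -29*A^5 - 184*A - 184*A^-3 - 29*A^-7
  A^-3 * (80*d^2 + 4*d^4) = 4*A^5 + 96*A + 184*A^-3 + 96*A^-7 + 4*A^-11
  A^-5 * (36*d^3) = -36*A - 108*A^-3 - 108*A^-7 - 36*A^-11
  A^-7 * (9*d^4) = 9*A + 36*A^-3 + 54*A^-7 + 36*A^-11 + 9*A^-15
  A^-9 * (d^5) = -A - 5*A^-3 - 10*A^-7 - 10*A^-11 - 5*A^-15 - A^-19
Summing the groups: <K> = -A^13 + 4*A^9 - 6*A^5 + 7*A - 9*A^-3 + 7*A^-7 - 6*A^-11 + 4*A^-15 - A^-19
Normalise by the writhe: (-A^3)^(-w) = (-A^3)^(1) = -A^3, so f(A) = -A^3 * <K> = A^16 - 4*A^12 + 6*A^8 - 7*A^4 + 9 - 7*A^-4 + 6*A^-8 - 4*A^-12 + A^-16.
Substitute A = t^(-1/4), i.e. A^e → t^(-e/4): V(t) = t^4 - 4*t^3 + 6*t^2 - 7*t + 9 - 7*t^-1 + 6*t^-2 - 4*t^-3 + t^-4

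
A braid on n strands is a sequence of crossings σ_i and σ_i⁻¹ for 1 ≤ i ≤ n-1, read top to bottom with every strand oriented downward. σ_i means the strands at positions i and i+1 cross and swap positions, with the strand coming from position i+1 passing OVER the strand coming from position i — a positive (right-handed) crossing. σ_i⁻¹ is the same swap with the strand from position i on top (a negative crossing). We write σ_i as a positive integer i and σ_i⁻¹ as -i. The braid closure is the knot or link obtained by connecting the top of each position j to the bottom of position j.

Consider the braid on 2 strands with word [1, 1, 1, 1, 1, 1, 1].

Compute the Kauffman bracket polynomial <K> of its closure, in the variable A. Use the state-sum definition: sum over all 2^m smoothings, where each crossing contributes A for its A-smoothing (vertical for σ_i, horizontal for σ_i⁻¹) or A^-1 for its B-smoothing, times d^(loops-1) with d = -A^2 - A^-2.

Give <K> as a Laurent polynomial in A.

Braid: s1 s1 s1 s1 s1 s1 s1 on 2 strands, 7 crossings.
Writhe w = (#positive) - (#negative) = 7 - 0 = 7.
Computing the Kauffman bracket via state sum. There are 2^7 = 128 states.
For each crossing: s=0 is the vertical smoothing, s=1 horizontal. Crossing k contributes A^(sign_k * (1 - 2*s_k)); loop factor d = -A^2 - A^-2.
Tabulate the states by total A-exponent and number of loops L (A-exp: L × count):
  A^7: L=2 ×1
  A^5: L=1 ×7
  A^3: L=2 ×21
  A^1: L=3 ×35
  A^-1: L=4 ×35
  A^-3: L=5 ×21
  A^-5: L=6 ×7
  A^-7: L=7 ×1
Each group contributes A^e * Σ count * d^(L-1):
Powers of d = -A^2 - A^-2: d^2 = A^4 + 2 + A^-4; d^3 = -A^6 - 3*A^2 - 3*A^-2 - A^-6; d^4 = A^8 + 4*A^4 + 6 + 4*A^-4 + A^-8; d^5 = -A^10 - 5*A^6 - 10*A^2 - 10*A^-2 - 5*A^-6 - A^-10; d^6 = A^12 + 6*A^8 + 15*A^4 + 20 + 15*A^-4 + 6*A^-8 + A^-12.
  A^7 * (d) = -A^9 - A^5
  A^5 * (7) = 7*A^5
  A^3 * (21*d) = -21*A^5 - 21*A
  A^1 * (35*d^2) = 35*A^5 + 70*A + 35*A^-3
  A^-1 * (35*d^3) = -35*A^5 - 105*A - 105*A^-3 - 35*A^-7
  A^-3 * (21*d^4) = 21*A^5 + 84*A + 126*A^-3 + 84*A^-7 + 21*A^-11
  A^-5 * (7*d^5) = -7*A^5 - 35*A - 70*A^-3 - 70*A^-7 - 35*A^-11 - 7*A^-15
  A^-7 * (d^6) = A^5 + 6*A + 15*A^-3 + 20*A^-7 + 15*A^-11 + 6*A^-15 + A^-19
Summing the groups: <K> = -A^9 - A + A^-3 - A^-7 + A^-11 - A^-15 + A^-19

Answer: -A^9 - A + A^-3 - A^-7 + A^-11 - A^-15 + A^-19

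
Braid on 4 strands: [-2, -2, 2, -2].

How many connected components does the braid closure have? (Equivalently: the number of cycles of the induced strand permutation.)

4

Derivation:
Track the strand permutation on 4 strands, starting from identity.
  step 1: s2^-1 swaps positions 2,3 -> [1 3 2 4]
  step 2: s2^-1 swaps positions 2,3 -> [1 2 3 4]
  step 3: s2 swaps positions 2,3 -> [1 3 2 4]
  step 4: s2^-1 swaps positions 2,3 -> [1 2 3 4]
Final permutation (position -> original strand): [1 2 3 4]
Closure components = cycle count of this permutation = 4.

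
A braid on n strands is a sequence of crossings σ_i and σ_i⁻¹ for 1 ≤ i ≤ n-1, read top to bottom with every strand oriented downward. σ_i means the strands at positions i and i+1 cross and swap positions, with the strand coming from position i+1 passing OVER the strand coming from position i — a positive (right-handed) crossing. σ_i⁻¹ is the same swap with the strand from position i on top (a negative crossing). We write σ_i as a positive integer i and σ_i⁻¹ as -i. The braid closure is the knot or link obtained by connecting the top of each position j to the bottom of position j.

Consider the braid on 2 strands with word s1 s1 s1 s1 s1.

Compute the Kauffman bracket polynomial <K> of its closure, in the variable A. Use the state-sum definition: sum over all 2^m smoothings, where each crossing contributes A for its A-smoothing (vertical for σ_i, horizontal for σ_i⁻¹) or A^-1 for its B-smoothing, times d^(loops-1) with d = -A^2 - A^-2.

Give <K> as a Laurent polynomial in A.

-A^7 - A^-1 + A^-5 - A^-9 + A^-13

Derivation:
Braid: s1 s1 s1 s1 s1 on 2 strands, 5 crossings.
Writhe w = (#positive) - (#negative) = 5 - 0 = 5.
Computing the Kauffman bracket via state sum. There are 2^5 = 32 states.
Smooth each crossing (0=||, 1=⌣⌢); contribution A^(Σ sign_k(1-2s_k)) * d^(L-1).
  state 00000: A-exp=+5, loops=2, term = A^5 * d^1
  state 00001: A-exp=+3, loops=1, term = A^3 * d^0
  state 00010: A-exp=+3, loops=1, term = A^3 * d^0
  state 00011: A-exp=+1, loops=2, term = A^1 * d^1
  state 00100: A-exp=+3, loops=1, term = A^3 * d^0
  state 00101: A-exp=+1, loops=2, term = A^1 * d^1
  state 00110: A-exp=+1, loops=2, term = A^1 * d^1
  state 00111: A-exp=-1, loops=3, term = A^-1 * d^2
  state 01000: A-exp=+3, loops=1, term = A^3 * d^0
  state 01001: A-exp=+1, loops=2, term = A^1 * d^1
  state 01010: A-exp=+1, loops=2, term = A^1 * d^1
  state 01011: A-exp=-1, loops=3, term = A^-1 * d^2
  state 01100: A-exp=+1, loops=2, term = A^1 * d^1
  state 01101: A-exp=-1, loops=3, term = A^-1 * d^2
  state 01110: A-exp=-1, loops=3, term = A^-1 * d^2
  state 01111: A-exp=-3, loops=4, term = A^-3 * d^3
  state 10000: A-exp=+3, loops=1, term = A^3 * d^0
  state 10001: A-exp=+1, loops=2, term = A^1 * d^1
  state 10010: A-exp=+1, loops=2, term = A^1 * d^1
  state 10011: A-exp=-1, loops=3, term = A^-1 * d^2
  state 10100: A-exp=+1, loops=2, term = A^1 * d^1
  state 10101: A-exp=-1, loops=3, term = A^-1 * d^2
  state 10110: A-exp=-1, loops=3, term = A^-1 * d^2
  state 10111: A-exp=-3, loops=4, term = A^-3 * d^3
  state 11000: A-exp=+1, loops=2, term = A^1 * d^1
  state 11001: A-exp=-1, loops=3, term = A^-1 * d^2
  state 11010: A-exp=-1, loops=3, term = A^-1 * d^2
  state 11011: A-exp=-3, loops=4, term = A^-3 * d^3
  state 11100: A-exp=-1, loops=3, term = A^-1 * d^2
  state 11101: A-exp=-3, loops=4, term = A^-3 * d^3
  state 11110: A-exp=-3, loops=4, term = A^-3 * d^3
  state 11111: A-exp=-5, loops=5, term = A^-5 * d^4
Collect the terms by A-exponent (count of states per loop number):
Powers of d = -A^2 - A^-2: d^2 = A^4 + 2 + A^-4; d^3 = -A^6 - 3*A^2 - 3*A^-2 - A^-6; d^4 = A^8 + 4*A^4 + 6 + 4*A^-4 + A^-8.
  A^5 * (d) = -A^7 - A^3
  A^3 * (5) = 5*A^3
  A^1 * (10*d) = -10*A^3 - 10*A^-1
  A^-1 * (10*d^2) = 10*A^3 + 20*A^-1 + 10*A^-5
  A^-3 * (5*d^3) = -5*A^3 - 15*A^-1 - 15*A^-5 - 5*A^-9
  A^-5 * (d^4) = A^3 + 4*A^-1 + 6*A^-5 + 4*A^-9 + A^-13
Summing the groups: <K> = -A^7 - A^-1 + A^-5 - A^-9 + A^-13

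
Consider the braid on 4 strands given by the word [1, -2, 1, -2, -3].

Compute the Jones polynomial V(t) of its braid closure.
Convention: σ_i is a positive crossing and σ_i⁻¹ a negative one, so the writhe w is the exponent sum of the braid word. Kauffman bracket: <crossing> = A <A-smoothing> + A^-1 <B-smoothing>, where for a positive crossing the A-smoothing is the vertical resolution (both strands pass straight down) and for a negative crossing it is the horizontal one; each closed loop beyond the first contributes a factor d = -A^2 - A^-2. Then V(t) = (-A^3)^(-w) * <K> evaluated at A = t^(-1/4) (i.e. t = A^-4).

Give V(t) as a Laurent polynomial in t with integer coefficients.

The presented braid s1 s2^-1 s1 s2^-1 s3^-1 on 4 strands reduces by inverse Markov moves (closure unchanged at each step):
  Destabilize: the word has the form β·s3^-1 where s3^-1 occurs only as the final letter (β ∈ B_3); drop it and the last strand → 3 strands.
Reduced to β = s1 s2^-1 s1 s2^-1 on 3 strands, 4 crossings.
Compute on β:
Braid: s1 s2^-1 s1 s2^-1 on 3 strands, 4 crossings.
Writhe w = (#positive) - (#negative) = 2 - 2 = 0.
Enumerate smoothing states for the bracket polynomial. There are 2^4 = 16 states.
Each crossing splits two ways (0=vertical, 1=horizontal). The state's weight is A^(#A-smoothings - #B-smoothings) * d^(loops - 1).
  state 0000: A-exp=+0, loops=3, term = A^0 * d^2
  state 0001: A-exp=+2, loops=2, term = A^2 * d^1
  state 0010: A-exp=-2, loops=2, term = A^-2 * d^1
  state 0011: A-exp=+0, loops=1, term = A^0 * d^0
  state 0100: A-exp=+2, loops=2, term = A^2 * d^1
  state 0101: A-exp=+4, loops=3, term = A^4 * d^2
  state 0110: A-exp=+0, loops=1, term = A^0 * d^0
  state 0111: A-exp=+2, loops=2, term = A^2 * d^1
  state 1000: A-exp=-2, loops=2, term = A^-2 * d^1
  state 1001: A-exp=+0, loops=1, term = A^0 * d^0
  state 1010: A-exp=-4, loops=3, term = A^-4 * d^2
  state 1011: A-exp=-2, loops=2, term = A^-2 * d^1
  state 1100: A-exp=+0, loops=1, term = A^0 * d^0
  state 1101: A-exp=+2, loops=2, term = A^2 * d^1
  state 1110: A-exp=-2, loops=2, term = A^-2 * d^1
  state 1111: A-exp=+0, loops=1, term = A^0 * d^0
Collect the terms by A-exponent (count of states per loop number):
Powers of d = -A^2 - A^-2: d^2 = A^4 + 2 + A^-4.
  A^4 * (d^2) = A^8 + 2*A^4 + 1
  A^2 * (4*d) = -4*A^4 - 4
  A^0 * (5 + d^2) = A^4 + 7 + A^-4
  A^-2 * (4*d) = -4 - 4*A^-4
  A^-4 * (d^2) = 1 + 2*A^-4 + A^-8
Summing the groups: <K> = A^8 - A^4 + 1 - A^-4 + A^-8
Normalise by the writhe: (-A^3)^(-w) = (-A^3)^(0) = 1, so f(A) = 1 * <K> = A^8 - A^4 + 1 - A^-4 + A^-8.
Substitute A = t^(-1/4), i.e. A^e → t^(-e/4): V(t) = t^2 - t + 1 - t^-1 + t^-2

Answer: t^2 - t + 1 - t^-1 + t^-2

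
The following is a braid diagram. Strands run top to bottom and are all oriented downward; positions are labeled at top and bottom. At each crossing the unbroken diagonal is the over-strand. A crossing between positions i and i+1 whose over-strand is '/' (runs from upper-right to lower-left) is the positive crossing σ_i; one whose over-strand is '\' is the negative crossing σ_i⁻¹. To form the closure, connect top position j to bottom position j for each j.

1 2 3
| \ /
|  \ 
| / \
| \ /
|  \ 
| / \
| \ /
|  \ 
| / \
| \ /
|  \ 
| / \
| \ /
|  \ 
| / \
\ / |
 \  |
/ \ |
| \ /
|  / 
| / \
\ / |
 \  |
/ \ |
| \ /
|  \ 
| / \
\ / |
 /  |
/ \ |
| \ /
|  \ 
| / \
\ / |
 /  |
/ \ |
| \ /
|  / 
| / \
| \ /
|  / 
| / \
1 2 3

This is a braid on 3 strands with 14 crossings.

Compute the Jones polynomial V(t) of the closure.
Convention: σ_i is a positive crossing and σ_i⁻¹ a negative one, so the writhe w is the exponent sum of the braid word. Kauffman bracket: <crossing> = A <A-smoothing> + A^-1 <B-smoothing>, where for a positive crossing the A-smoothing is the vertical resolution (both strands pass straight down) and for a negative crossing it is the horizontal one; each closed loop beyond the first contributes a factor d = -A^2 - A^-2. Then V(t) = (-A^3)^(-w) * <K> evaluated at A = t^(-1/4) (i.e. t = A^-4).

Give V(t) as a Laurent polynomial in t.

Reading the diagram top to bottom ('/'-over between positions i,i+1 = s_i, '\'-over = s_i^-1): braid word = s2^-1 s2^-1 s2^-1 s2^-1 s2^-1 s1^-1 s2 s1^-1 s2^-1 s1 s2^-1 s1 s2 s2.
The presented braid s2^-1 s2^-1 s2^-1 s2^-1 s2^-1 s1^-1 s2 s1^-1 s2^-1 s1 s2^-1 s1 s2 s2 on 3 strands reduces by inverse Markov moves (closure unchanged at each step):
  Deconjugate: the word is γ·β·γ⁻¹ with γ = s2^-1 s2^-1 (prefix) and γ⁻¹ = s2 s2 (suffix); strip both.
Reduced to β = s2^-1 s2^-1 s2^-1 s1^-1 s2 s1^-1 s2^-1 s1 s2^-1 s1 on 3 strands, 10 crossings.
Compute on β:
Braid: s2^-1 s2^-1 s2^-1 s1^-1 s2 s1^-1 s2^-1 s1 s2^-1 s1 on 3 strands, 10 crossings.
Writhe w = (#positive) - (#negative) = 3 - 7 = -4.
Enumerate smoothing states for the bracket polynomial. There are 2^10 = 1024 states.
For each crossing: s=0 is the vertical smoothing, s=1 horizontal. Crossing k contributes A^(sign_k * (1 - 2*s_k)); loop factor d = -A^2 - A^-2.
Tabulate the states by total A-exponent and number of loops L (A-exp: L × count):
  A^10: L=6 ×1
  A^8: L=5 ×10
  A^6: L=4 ×41, L=6 ×4
  A^4: L=3 ×88, L=5 ×31, L=7 ×1
  A^2: L=2 ×102, L=4 ×99, L=6 ×9
  A^0: L=1 ×54, L=3 ×162, L=5 ×36
  A^-2: L=2 ×134, L=4 ×74, L=6 ×2
  A^-4: L=1 ×30, L=3 ×82, L=5 ×8
  A^-6: L=2 ×32, L=4 ×13
  A^-8: L=1 ×3, L=3 ×7
  A^-10: L=2 ×1
Each group contributes A^e * Σ count * d^(L-1):
Powers of d = -A^2 - A^-2: d^2 = A^4 + 2 + A^-4; d^3 = -A^6 - 3*A^2 - 3*A^-2 - A^-6; d^4 = A^8 + 4*A^4 + 6 + 4*A^-4 + A^-8; d^5 = -A^10 - 5*A^6 - 10*A^2 - 10*A^-2 - 5*A^-6 - A^-10; d^6 = A^12 + 6*A^8 + 15*A^4 + 20 + 15*A^-4 + 6*A^-8 + A^-12.
  A^10 * (d^5) = -A^20 - 5*A^16 - 10*A^12 - 10*A^8 - 5*A^4 - 1
  A^8 * (10*d^4) = 10*A^16 + 40*A^12 + 60*A^8 + 40*A^4 + 10
  A^6 * (41*d^3 + 4*d^5) = -4*A^16 - 61*A^12 - 163*A^8 - 163*A^4 - 61 - 4*A^-4
  A^4 * (88*d^2 + 31*d^4 + d^6) = A^16 + 37*A^12 + 227*A^8 + 382*A^4 + 227 + 37*A^-4 + A^-8
  A^2 * (102*d + 99*d^3 + 9*d^5) = -9*A^12 - 144*A^8 - 489*A^4 - 489 - 144*A^-4 - 9*A^-8
  A^0 * (54 + 162*d^2 + 36*d^4) = 36*A^8 + 306*A^4 + 594 + 306*A^-4 + 36*A^-8
  A^-2 * (134*d + 74*d^3 + 2*d^5) = -2*A^8 - 84*A^4 - 376 - 376*A^-4 - 84*A^-8 - 2*A^-12
  A^-4 * (30 + 82*d^2 + 8*d^4) = 8*A^4 + 114 + 242*A^-4 + 114*A^-8 + 8*A^-12
  A^-6 * (32*d + 13*d^3) = -13 - 71*A^-4 - 71*A^-8 - 13*A^-12
  A^-8 * (3 + 7*d^2) = 7*A^-4 + 17*A^-8 + 7*A^-12
  A^-10 * (d) = -A^-8 - A^-12
Summing the groups: <K> = -A^20 + 2*A^16 - 3*A^12 + 4*A^8 - 5*A^4 + 5 - 3*A^-4 + 3*A^-8 - A^-12
Normalise by the writhe: (-A^3)^(-w) = (-A^3)^(4) = A^12, so f(A) = A^12 * <K> = -A^32 + 2*A^28 - 3*A^24 + 4*A^20 - 5*A^16 + 5*A^12 - 3*A^8 + 3*A^4 - 1.
Substitute A = t^(-1/4), i.e. A^e → t^(-e/4): V(t) = -1 + 3*t^-1 - 3*t^-2 + 5*t^-3 - 5*t^-4 + 4*t^-5 - 3*t^-6 + 2*t^-7 - t^-8

Answer: -1 + 3*t^-1 - 3*t^-2 + 5*t^-3 - 5*t^-4 + 4*t^-5 - 3*t^-6 + 2*t^-7 - t^-8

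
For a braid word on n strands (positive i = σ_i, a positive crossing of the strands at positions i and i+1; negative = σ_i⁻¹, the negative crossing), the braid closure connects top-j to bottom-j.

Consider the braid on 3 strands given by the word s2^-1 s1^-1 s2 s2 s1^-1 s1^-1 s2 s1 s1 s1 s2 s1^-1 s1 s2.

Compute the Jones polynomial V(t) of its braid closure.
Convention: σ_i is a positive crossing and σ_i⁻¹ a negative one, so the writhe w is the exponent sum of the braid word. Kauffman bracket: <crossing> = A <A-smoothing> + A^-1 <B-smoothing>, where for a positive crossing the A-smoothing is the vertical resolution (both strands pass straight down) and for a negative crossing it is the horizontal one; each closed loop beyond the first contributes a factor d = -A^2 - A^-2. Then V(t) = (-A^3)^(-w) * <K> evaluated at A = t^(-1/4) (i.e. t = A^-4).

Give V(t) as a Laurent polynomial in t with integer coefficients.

-t^8 + 2*t^7 - 4*t^6 + 5*t^5 - 5*t^4 + 6*t^3 - 4*t^2 + 3*t - 1

Derivation:
The presented braid s2^-1 s1^-1 s2 s2 s1^-1 s1^-1 s2 s1 s1 s1 s2 s1^-1 s1 s2 on 3 strands reduces by inverse Markov moves (closure unchanged at each step):
  Deconjugate: the word is γ·β·γ⁻¹ with γ = s2^-1 s1^-1 (prefix) and γ⁻¹ = s1 s2 (suffix); strip both.
Reduced to β = s2 s2 s1^-1 s1^-1 s2 s1 s1 s1 s2 s1^-1 on 3 strands, 10 crossings.
Compute on β:
Braid: s2 s2 s1^-1 s1^-1 s2 s1 s1 s1 s2 s1^-1 on 3 strands, 10 crossings.
Writhe w = (#positive) - (#negative) = 7 - 3 = 4.
State-sum expansion of <K>. There are 2^10 = 1024 states.
Each crossing splits two ways (0=vertical, 1=horizontal). The state's weight is A^(#A-smoothings - #B-smoothings) * d^(loops - 1).
Tabulate the states by total A-exponent and number of loops L (A-exp: L × count):
  A^10: L=4 ×1
  A^8: L=3 ×7, L=5 ×3
  A^6: L=2 ×19, L=4 ×23, L=6 ×3
  A^4: L=1 ×20, L=3 ×75, L=5 ×24, L=7 ×1
  A^2: L=2 ×114, L=4 ×86, L=6 ×10
  A^0: L=1 ×51, L=3 ×155, L=5 ×45, L=7 ×1
  A^-2: L=2 ×102, L=4 ×98, L=6 ×10
  A^-4: L=3 ×89, L=5 ×30, L=7 ×1
  A^-6: L=4 ×41, L=6 ×4
  A^-8: L=5 ×10
  A^-10: L=6 ×1
Each group contributes A^e * Σ count * d^(L-1):
Powers of d = -A^2 - A^-2: d^2 = A^4 + 2 + A^-4; d^3 = -A^6 - 3*A^2 - 3*A^-2 - A^-6; d^4 = A^8 + 4*A^4 + 6 + 4*A^-4 + A^-8; d^5 = -A^10 - 5*A^6 - 10*A^2 - 10*A^-2 - 5*A^-6 - A^-10; d^6 = A^12 + 6*A^8 + 15*A^4 + 20 + 15*A^-4 + 6*A^-8 + A^-12.
  A^10 * (d^3) = -A^16 - 3*A^12 - 3*A^8 - A^4
  A^8 * (7*d^2 + 3*d^4) = 3*A^16 + 19*A^12 + 32*A^8 + 19*A^4 + 3
  A^6 * (19*d + 23*d^3 + 3*d^5) = -3*A^16 - 38*A^12 - 118*A^8 - 118*A^4 - 38 - 3*A^-4
  A^4 * (20 + 75*d^2 + 24*d^4 + d^6) = A^16 + 30*A^12 + 186*A^8 + 334*A^4 + 186 + 30*A^-4 + A^-8
  A^2 * (114*d + 86*d^3 + 10*d^5) = -10*A^12 - 136*A^8 - 472*A^4 - 472 - 136*A^-4 - 10*A^-8
  A^0 * (51 + 155*d^2 + 45*d^4 + d^6) = A^12 + 51*A^8 + 350*A^4 + 651 + 350*A^-4 + 51*A^-8 + A^-12
  A^-2 * (102*d + 98*d^3 + 10*d^5) = -10*A^8 - 148*A^4 - 496 - 496*A^-4 - 148*A^-8 - 10*A^-12
  A^-4 * (89*d^2 + 30*d^4 + d^6) = A^8 + 36*A^4 + 224 + 378*A^-4 + 224*A^-8 + 36*A^-12 + A^-16
  A^-6 * (41*d^3 + 4*d^5) = -4*A^4 - 61 - 163*A^-4 - 163*A^-8 - 61*A^-12 - 4*A^-16
  A^-8 * (10*d^4) = 10 + 40*A^-4 + 60*A^-8 + 40*A^-12 + 10*A^-16
  A^-10 * (d^5) = -1 - 5*A^-4 - 10*A^-8 - 10*A^-12 - 5*A^-16 - A^-20
Summing the groups: <K> = -A^12 + 3*A^8 - 4*A^4 + 6 - 5*A^-4 + 5*A^-8 - 4*A^-12 + 2*A^-16 - A^-20
Normalise by the writhe: (-A^3)^(-w) = (-A^3)^(-4) = A^-12, so f(A) = A^-12 * <K> = -1 + 3*A^-4 - 4*A^-8 + 6*A^-12 - 5*A^-16 + 5*A^-20 - 4*A^-24 + 2*A^-28 - A^-32.
Substitute A = t^(-1/4), i.e. A^e → t^(-e/4): V(t) = -t^8 + 2*t^7 - 4*t^6 + 5*t^5 - 5*t^4 + 6*t^3 - 4*t^2 + 3*t - 1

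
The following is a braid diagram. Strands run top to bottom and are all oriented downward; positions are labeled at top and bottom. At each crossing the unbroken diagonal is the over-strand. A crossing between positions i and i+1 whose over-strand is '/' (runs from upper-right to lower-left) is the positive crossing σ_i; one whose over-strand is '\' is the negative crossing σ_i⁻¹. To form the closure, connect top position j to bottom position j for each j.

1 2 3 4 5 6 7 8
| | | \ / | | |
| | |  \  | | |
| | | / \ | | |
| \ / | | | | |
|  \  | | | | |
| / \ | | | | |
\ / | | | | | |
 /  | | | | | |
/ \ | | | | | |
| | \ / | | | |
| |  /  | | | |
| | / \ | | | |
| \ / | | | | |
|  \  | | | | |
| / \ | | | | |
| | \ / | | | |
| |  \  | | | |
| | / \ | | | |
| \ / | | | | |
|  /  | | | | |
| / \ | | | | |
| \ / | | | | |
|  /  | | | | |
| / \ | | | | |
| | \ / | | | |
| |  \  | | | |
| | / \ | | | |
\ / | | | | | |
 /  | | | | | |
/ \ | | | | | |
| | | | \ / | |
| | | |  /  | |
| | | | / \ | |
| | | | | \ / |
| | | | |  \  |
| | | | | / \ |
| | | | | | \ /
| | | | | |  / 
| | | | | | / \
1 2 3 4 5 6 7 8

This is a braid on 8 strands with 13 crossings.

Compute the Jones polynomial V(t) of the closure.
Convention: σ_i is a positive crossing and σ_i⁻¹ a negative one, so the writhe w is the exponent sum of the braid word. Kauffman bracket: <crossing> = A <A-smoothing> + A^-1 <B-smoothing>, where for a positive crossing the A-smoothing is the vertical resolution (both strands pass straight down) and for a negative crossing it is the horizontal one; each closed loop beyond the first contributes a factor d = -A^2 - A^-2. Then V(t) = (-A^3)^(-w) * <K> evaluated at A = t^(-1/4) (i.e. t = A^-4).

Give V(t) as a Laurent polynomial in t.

t^3 - t^2 + t - 1 + t^-1 - t^-2 + t^-3

Derivation:
Reading the diagram top to bottom ('/'-over between positions i,i+1 = s_i, '\'-over = s_i^-1): braid word = s4^-1 s2^-1 s1 s3 s2^-1 s3^-1 s2 s2 s3^-1 s1 s5 s6^-1 s7.
The presented braid s4^-1 s2^-1 s1 s3 s2^-1 s3^-1 s2 s2 s3^-1 s1 s5 s6^-1 s7 on 8 strands reduces by inverse Markov moves (closure unchanged at each step):
  Destabilize: the word has the form β·s7 where s7 occurs only as the final letter (β ∈ B_7); drop it and the last strand → 7 strands.
  Destabilize: the word has the form β·s6^-1 where s6^-1 occurs only as the final letter (β ∈ B_6); drop it and the last strand → 6 strands.
  Destabilize: the word has the form β·s5 where s5 occurs only as the final letter (β ∈ B_5); drop it and the last strand → 5 strands.
Reduced to β = s4^-1 s2^-1 s1 s3 s2^-1 s3^-1 s2 s2 s3^-1 s1 on 5 strands, 10 crossings.
Compute on β:
Braid: s4^-1 s2^-1 s1 s3 s2^-1 s3^-1 s2 s2 s3^-1 s1 on 5 strands, 10 crossings.
Writhe w = (#positive) - (#negative) = 5 - 5 = 0.
Enumerate smoothing states for the bracket polynomial. There are 2^10 = 1024 states.
Each crossing splits two ways (0=vertical, 1=horizontal). The state's weight is A^(#A-smoothings - #B-smoothings) * d^(loops - 1).
Tabulate the states by total A-exponent and number of loops L (A-exp: L × count):
  A^10: L=4 ×1
  A^8: L=3 ×9, L=5 ×1
  A^6: L=2 ×27, L=4 ×18
  A^4: L=1 ×28, L=3 ×78, L=5 ×14
  A^2: L=2 ×116, L=4 ×88, L=6 ×6
  A^0: L=1 ×27, L=3 ×178, L=5 ×46, L=7 ×1
  A^-2: L=2 ×78, L=4 ×123, L=6 ×9
  A^-4: L=1 ×6, L=3 ×78, L=5 ×36
  A^-6: L=2 ×11, L=4 ×31, L=6 ×3
  A^-8: L=3 ×6, L=5 ×4
  A^-10: L=4 ×1
Each group contributes A^e * Σ count * d^(L-1):
Powers of d = -A^2 - A^-2: d^2 = A^4 + 2 + A^-4; d^3 = -A^6 - 3*A^2 - 3*A^-2 - A^-6; d^4 = A^8 + 4*A^4 + 6 + 4*A^-4 + A^-8; d^5 = -A^10 - 5*A^6 - 10*A^2 - 10*A^-2 - 5*A^-6 - A^-10; d^6 = A^12 + 6*A^8 + 15*A^4 + 20 + 15*A^-4 + 6*A^-8 + A^-12.
  A^10 * (d^3) = -A^16 - 3*A^12 - 3*A^8 - A^4
  A^8 * (9*d^2 + d^4) = A^16 + 13*A^12 + 24*A^8 + 13*A^4 + 1
  A^6 * (27*d + 18*d^3) = -18*A^12 - 81*A^8 - 81*A^4 - 18
  A^4 * (28 + 78*d^2 + 14*d^4) = 14*A^12 + 134*A^8 + 268*A^4 + 134 + 14*A^-4
  A^2 * (116*d + 88*d^3 + 6*d^5) = -6*A^12 - 118*A^8 - 440*A^4 - 440 - 118*A^-4 - 6*A^-8
  A^0 * (27 + 178*d^2 + 46*d^4 + d^6) = A^12 + 52*A^8 + 377*A^4 + 679 + 377*A^-4 + 52*A^-8 + A^-12
  A^-2 * (78*d + 123*d^3 + 9*d^5) = -9*A^8 - 168*A^4 - 537 - 537*A^-4 - 168*A^-8 - 9*A^-12
  A^-4 * (6 + 78*d^2 + 36*d^4) = 36*A^4 + 222 + 378*A^-4 + 222*A^-8 + 36*A^-12
  A^-6 * (11*d + 31*d^3 + 3*d^5) = -3*A^4 - 46 - 134*A^-4 - 134*A^-8 - 46*A^-12 - 3*A^-16
  A^-8 * (6*d^2 + 4*d^4) = 4 + 22*A^-4 + 36*A^-8 + 22*A^-12 + 4*A^-16
  A^-10 * (d^3) = -A^-4 - 3*A^-8 - 3*A^-12 - A^-16
Summing the groups: <K> = A^12 - A^8 + A^4 - 1 + A^-4 - A^-8 + A^-12
Normalise by the writhe: (-A^3)^(-w) = (-A^3)^(0) = 1, so f(A) = 1 * <K> = A^12 - A^8 + A^4 - 1 + A^-4 - A^-8 + A^-12.
Substitute A = t^(-1/4), i.e. A^e → t^(-e/4): V(t) = t^3 - t^2 + t - 1 + t^-1 - t^-2 + t^-3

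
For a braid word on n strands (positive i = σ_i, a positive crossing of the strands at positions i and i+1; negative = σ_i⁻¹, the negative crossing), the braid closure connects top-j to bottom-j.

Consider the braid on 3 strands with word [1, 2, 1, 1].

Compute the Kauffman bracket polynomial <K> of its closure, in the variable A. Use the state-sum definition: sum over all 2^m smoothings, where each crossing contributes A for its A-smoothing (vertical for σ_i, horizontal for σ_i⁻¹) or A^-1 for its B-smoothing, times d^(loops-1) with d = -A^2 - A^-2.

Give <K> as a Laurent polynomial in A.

Braid: s1 s2 s1 s1 on 3 strands, 4 crossings.
Writhe w = (#positive) - (#negative) = 4 - 0 = 4.
Computing the Kauffman bracket via state sum. There are 2^4 = 16 states.
Smooth each crossing (0=||, 1=⌣⌢); contribution A^(Σ sign_k(1-2s_k)) * d^(L-1).
  state 0000: A-exp=+4, loops=3, term = A^4 * d^2
  state 0001: A-exp=+2, loops=2, term = A^2 * d^1
  state 0010: A-exp=+2, loops=2, term = A^2 * d^1
  state 0011: A-exp=+0, loops=3, term = A^0 * d^2
  state 0100: A-exp=+2, loops=2, term = A^2 * d^1
  state 0101: A-exp=+0, loops=1, term = A^0 * d^0
  state 0110: A-exp=+0, loops=1, term = A^0 * d^0
  state 0111: A-exp=-2, loops=2, term = A^-2 * d^1
  state 1000: A-exp=+2, loops=2, term = A^2 * d^1
  state 1001: A-exp=+0, loops=3, term = A^0 * d^2
  state 1010: A-exp=+0, loops=3, term = A^0 * d^2
  state 1011: A-exp=-2, loops=4, term = A^-2 * d^3
  state 1100: A-exp=+0, loops=1, term = A^0 * d^0
  state 1101: A-exp=-2, loops=2, term = A^-2 * d^1
  state 1110: A-exp=-2, loops=2, term = A^-2 * d^1
  state 1111: A-exp=-4, loops=3, term = A^-4 * d^2
Collect the terms by A-exponent (count of states per loop number):
Powers of d = -A^2 - A^-2: d^2 = A^4 + 2 + A^-4; d^3 = -A^6 - 3*A^2 - 3*A^-2 - A^-6.
  A^4 * (d^2) = A^8 + 2*A^4 + 1
  A^2 * (4*d) = -4*A^4 - 4
  A^0 * (3 + 3*d^2) = 3*A^4 + 9 + 3*A^-4
  A^-2 * (3*d + d^3) = -A^4 - 6 - 6*A^-4 - A^-8
  A^-4 * (d^2) = 1 + 2*A^-4 + A^-8
Summing the groups: <K> = A^8 + 1 - A^-4

Answer: A^8 + 1 - A^-4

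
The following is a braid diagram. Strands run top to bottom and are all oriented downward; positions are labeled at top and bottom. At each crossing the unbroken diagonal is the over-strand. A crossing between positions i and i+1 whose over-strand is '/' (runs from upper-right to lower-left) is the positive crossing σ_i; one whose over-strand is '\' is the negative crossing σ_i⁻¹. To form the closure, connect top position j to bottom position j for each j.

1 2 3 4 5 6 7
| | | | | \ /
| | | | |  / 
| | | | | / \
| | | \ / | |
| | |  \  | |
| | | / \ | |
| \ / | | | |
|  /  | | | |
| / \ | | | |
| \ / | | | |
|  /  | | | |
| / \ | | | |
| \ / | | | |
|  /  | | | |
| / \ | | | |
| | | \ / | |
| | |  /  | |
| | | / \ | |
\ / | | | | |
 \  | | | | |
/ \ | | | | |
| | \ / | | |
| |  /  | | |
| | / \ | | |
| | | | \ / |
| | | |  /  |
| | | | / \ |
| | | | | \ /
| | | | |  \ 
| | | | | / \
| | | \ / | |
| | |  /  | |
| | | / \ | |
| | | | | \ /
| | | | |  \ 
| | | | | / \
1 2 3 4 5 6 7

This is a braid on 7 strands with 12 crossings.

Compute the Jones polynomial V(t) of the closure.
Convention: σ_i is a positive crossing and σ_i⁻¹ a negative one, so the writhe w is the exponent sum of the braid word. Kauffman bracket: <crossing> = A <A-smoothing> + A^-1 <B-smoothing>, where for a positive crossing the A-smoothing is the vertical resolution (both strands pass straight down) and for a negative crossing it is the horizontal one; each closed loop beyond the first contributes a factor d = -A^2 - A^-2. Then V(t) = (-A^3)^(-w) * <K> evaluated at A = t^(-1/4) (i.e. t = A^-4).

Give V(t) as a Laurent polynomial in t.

Reading the diagram top to bottom ('/'-over between positions i,i+1 = s_i, '\'-over = s_i^-1): braid word = s6 s4^-1 s2 s2 s2 s4 s1^-1 s3 s5 s6^-1 s4 s6^-1.
The presented braid s6 s4^-1 s2 s2 s2 s4 s1^-1 s3 s5 s6^-1 s4 s6^-1 on 7 strands reduces by inverse Markov moves (closure unchanged at each step):
  Deconjugate: the word is γ·β·γ⁻¹ with γ = s6 s4^-1 (prefix) and γ⁻¹ = s4 s6^-1 (suffix); strip both.
  Destabilize: the word has the form β·s6^-1 where s6^-1 occurs only as the final letter (β ∈ B_6); drop it and the last strand → 6 strands.
  Destabilize: the word has the form β·s5 where s5 occurs only as the final letter (β ∈ B_5); drop it and the last strand → 5 strands.
Reduced to β = s2 s2 s2 s4 s1^-1 s3 on 5 strands, 6 crossings.
Compute on β:
Braid: s2 s2 s2 s4 s1^-1 s3 on 5 strands, 6 crossings.
Writhe w = (#positive) - (#negative) = 5 - 1 = 4.
State-sum expansion of <K>. There are 2^6 = 64 states.
Each crossing splits two ways (0=vertical, 1=horizontal). The state's weight is A^(#A-smoothings - #B-smoothings) * d^(loops - 1).
Tabulate the states by total A-exponent and number of loops L (A-exp: L × count):
  A^6: L=4 ×1
  A^4: L=3 ×5, L=5 ×1
  A^2: L=2 ×7, L=4 ×8
  A^0: L=1 ×3, L=3 ×13, L=5 ×4
  A^-2: L=2 ×6, L=4 ×8, L=6 ×1
  A^-4: L=3 ×4, L=5 ×2
  A^-6: L=4 ×1
Each group contributes A^e * Σ count * d^(L-1):
Powers of d = -A^2 - A^-2: d^2 = A^4 + 2 + A^-4; d^3 = -A^6 - 3*A^2 - 3*A^-2 - A^-6; d^4 = A^8 + 4*A^4 + 6 + 4*A^-4 + A^-8; d^5 = -A^10 - 5*A^6 - 10*A^2 - 10*A^-2 - 5*A^-6 - A^-10.
  A^6 * (d^3) = -A^12 - 3*A^8 - 3*A^4 - 1
  A^4 * (5*d^2 + d^4) = A^12 + 9*A^8 + 16*A^4 + 9 + A^-4
  A^2 * (7*d + 8*d^3) = -8*A^8 - 31*A^4 - 31 - 8*A^-4
  A^0 * (3 + 13*d^2 + 4*d^4) = 4*A^8 + 29*A^4 + 53 + 29*A^-4 + 4*A^-8
  A^-2 * (6*d + 8*d^3 + d^5) = -A^8 - 13*A^4 - 40 - 40*A^-4 - 13*A^-8 - A^-12
  A^-4 * (4*d^2 + 2*d^4) = 2*A^4 + 12 + 20*A^-4 + 12*A^-8 + 2*A^-12
  A^-6 * (d^3) = -1 - 3*A^-4 - 3*A^-8 - A^-12
Summing the groups: <K> = A^8 + 1 - A^-4
Normalise by the writhe: (-A^3)^(-w) = (-A^3)^(-4) = A^-12, so f(A) = A^-12 * <K> = A^-4 + A^-12 - A^-16.
Substitute A = t^(-1/4), i.e. A^e → t^(-e/4): V(t) = -t^4 + t^3 + t

Answer: -t^4 + t^3 + t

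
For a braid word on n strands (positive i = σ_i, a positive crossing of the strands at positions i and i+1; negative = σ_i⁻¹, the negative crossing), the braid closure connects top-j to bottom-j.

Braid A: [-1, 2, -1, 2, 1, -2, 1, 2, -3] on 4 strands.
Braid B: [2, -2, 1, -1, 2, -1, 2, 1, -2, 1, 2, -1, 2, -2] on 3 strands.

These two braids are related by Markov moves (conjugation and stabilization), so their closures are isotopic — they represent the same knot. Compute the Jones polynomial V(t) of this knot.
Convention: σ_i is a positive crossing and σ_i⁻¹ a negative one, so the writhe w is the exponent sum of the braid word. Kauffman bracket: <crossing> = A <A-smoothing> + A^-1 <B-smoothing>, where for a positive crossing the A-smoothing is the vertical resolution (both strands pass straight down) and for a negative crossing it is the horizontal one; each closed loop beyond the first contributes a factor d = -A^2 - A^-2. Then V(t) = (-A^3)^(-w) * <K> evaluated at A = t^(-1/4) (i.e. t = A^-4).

-t^5 + t^4 - t^3 + 2*t^2 - t + 2 - t^-1

Derivation:
Markov-equivalent braids have isotopic closures, hence identical knot invariants. Strip the Markov moves from each word to reach a common short braid β, then compute V(t) once on β.
Braid A: s1^-1 s2 s1^-1 s2 s1 s2^-1 s1 s2 s3^-1 on 4 strands reduces by inverse Markov moves (closure unchanged at each step):
  Destabilize: the word has the form β·s3^-1 where s3^-1 occurs only as the final letter (β ∈ B_3); drop it and the last strand → 3 strands.
Reduced to β = s1^-1 s2 s1^-1 s2 s1 s2^-1 s1 s2 on 3 strands, 8 crossings.
Braid B: s2 s2^-1 s1 s1^-1 s2 s1^-1 s2 s1 s2^-1 s1 s2 s1^-1 s2 s2^-1 on 3 strands reduces by inverse Markov moves (closure unchanged at each step):
  Deconjugate: the word is γ·β·γ⁻¹ with γ = s2 s2^-1 (prefix) and γ⁻¹ = s2 s2^-1 (suffix); strip both.
  Deconjugate: the word is γ·β·γ⁻¹ with γ = s1 (prefix) and γ⁻¹ = s1^-1 (suffix); strip both.
Reduced to β = s1^-1 s2 s1^-1 s2 s1 s2^-1 s1 s2 on 3 strands, 8 crossings.
Both give the same β = s1^-1 s2 s1^-1 s2 s1 s2^-1 s1 s2 on 3 strands, so one state sum suffices:
Braid: s1^-1 s2 s1^-1 s2 s1 s2^-1 s1 s2 on 3 strands, 8 crossings.
Writhe w = (#positive) - (#negative) = 5 - 3 = 2.
Computing the Kauffman bracket via state sum. There are 2^8 = 256 states.
For each crossing: s=0 is the vertical smoothing, s=1 horizontal. Crossing k contributes A^(sign_k * (1 - 2*s_k)); loop factor d = -A^2 - A^-2.
Tabulate the states by total A-exponent and number of loops L (A-exp: L × count):
  A^8: L=2 ×1
  A^6: L=1 ×3, L=3 ×5
  A^4: L=2 ×22, L=4 ×6
  A^2: L=1 ×18, L=3 ×37, L=5 ×1
  A^0: L=2 ×58, L=4 ×12
  A^-2: L=1 ×24, L=3 ×31, L=5 ×1
  A^-4: L=2 ×23, L=4 ×5
  A^-6: L=3 ×8
  A^-8: L=4 ×1
Each group contributes A^e * Σ count * d^(L-1):
Powers of d = -A^2 - A^-2: d^2 = A^4 + 2 + A^-4; d^3 = -A^6 - 3*A^2 - 3*A^-2 - A^-6; d^4 = A^8 + 4*A^4 + 6 + 4*A^-4 + A^-8.
  A^8 * (d) = -A^10 - A^6
  A^6 * (3 + 5*d^2) = 5*A^10 + 13*A^6 + 5*A^2
  A^4 * (22*d + 6*d^3) = -6*A^10 - 40*A^6 - 40*A^2 - 6*A^-2
  A^2 * (18 + 37*d^2 + d^4) = A^10 + 41*A^6 + 98*A^2 + 41*A^-2 + A^-6
  A^0 * (58*d + 12*d^3) = -12*A^6 - 94*A^2 - 94*A^-2 - 12*A^-6
  A^-2 * (24 + 31*d^2 + d^4) = A^6 + 35*A^2 + 92*A^-2 + 35*A^-6 + A^-10
  A^-4 * (23*d + 5*d^3) = -5*A^2 - 38*A^-2 - 38*A^-6 - 5*A^-10
  A^-6 * (8*d^2) = 8*A^-2 + 16*A^-6 + 8*A^-10
  A^-8 * (d^3) = -A^-2 - 3*A^-6 - 3*A^-10 - A^-14
Summing the groups: <K> = -A^10 + 2*A^6 - A^2 + 2*A^-2 - A^-6 + A^-10 - A^-14
Normalise by the writhe: (-A^3)^(-w) = (-A^3)^(-2) = A^-6, so f(A) = A^-6 * <K> = -A^4 + 2 - A^-4 + 2*A^-8 - A^-12 + A^-16 - A^-20.
Substitute A = t^(-1/4), i.e. A^e → t^(-e/4): V(t) = -t^5 + t^4 - t^3 + 2*t^2 - t + 2 - t^-1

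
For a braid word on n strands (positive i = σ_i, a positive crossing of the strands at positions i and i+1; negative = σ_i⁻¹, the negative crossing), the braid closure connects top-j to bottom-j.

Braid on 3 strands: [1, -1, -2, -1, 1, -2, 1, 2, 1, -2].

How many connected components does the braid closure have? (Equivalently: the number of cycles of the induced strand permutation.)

1

Derivation:
Track the strand permutation on 3 strands, starting from identity.
  step 1: s1 swaps positions 1,2 -> [2 1 3]
  step 2: s1^-1 swaps positions 1,2 -> [1 2 3]
  step 3: s2^-1 swaps positions 2,3 -> [1 3 2]
  step 4: s1^-1 swaps positions 1,2 -> [3 1 2]
  step 5: s1 swaps positions 1,2 -> [1 3 2]
  step 6: s2^-1 swaps positions 2,3 -> [1 2 3]
  step 7: s1 swaps positions 1,2 -> [2 1 3]
  step 8: s2 swaps positions 2,3 -> [2 3 1]
  step 9: s1 swaps positions 1,2 -> [3 2 1]
  step 10: s2^-1 swaps positions 2,3 -> [3 1 2]
Final permutation (position -> original strand): [3 1 2]
Closure components = cycle count of this permutation = 1.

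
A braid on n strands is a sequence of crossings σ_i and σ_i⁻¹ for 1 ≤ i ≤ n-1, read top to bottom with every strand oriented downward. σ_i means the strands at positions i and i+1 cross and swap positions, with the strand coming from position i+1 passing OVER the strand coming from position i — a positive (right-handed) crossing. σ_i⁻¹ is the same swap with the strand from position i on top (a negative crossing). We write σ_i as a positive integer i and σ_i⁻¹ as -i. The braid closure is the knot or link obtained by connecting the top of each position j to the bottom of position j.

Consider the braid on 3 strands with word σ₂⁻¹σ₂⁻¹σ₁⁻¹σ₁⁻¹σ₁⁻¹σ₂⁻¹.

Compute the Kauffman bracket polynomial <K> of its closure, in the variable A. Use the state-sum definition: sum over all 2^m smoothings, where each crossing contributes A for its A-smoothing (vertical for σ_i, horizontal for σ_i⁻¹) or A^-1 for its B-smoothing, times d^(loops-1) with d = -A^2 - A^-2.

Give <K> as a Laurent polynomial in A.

Braid: s2^-1 s2^-1 s1^-1 s1^-1 s1^-1 s2^-1 on 3 strands, 6 crossings.
Writhe w = (#positive) - (#negative) = 0 - 6 = -6.
Computing the Kauffman bracket via state sum. There are 2^6 = 64 states.
For each crossing: s=0 is the vertical smoothing, s=1 horizontal. Crossing k contributes A^(sign_k * (1 - 2*s_k)); loop factor d = -A^2 - A^-2.
Tabulate the states by total A-exponent and number of loops L (A-exp: L × count):
  A^6: L=5 ×1
  A^4: L=4 ×6
  A^2: L=3 ×15
  A^0: L=2 ×18, L=4 ×2
  A^-2: L=1 ×9, L=3 ×6
  A^-4: L=2 ×6
  A^-6: L=3 ×1
Each group contributes A^e * Σ count * d^(L-1):
Powers of d = -A^2 - A^-2: d^2 = A^4 + 2 + A^-4; d^3 = -A^6 - 3*A^2 - 3*A^-2 - A^-6; d^4 = A^8 + 4*A^4 + 6 + 4*A^-4 + A^-8.
  A^6 * (d^4) = A^14 + 4*A^10 + 6*A^6 + 4*A^2 + A^-2
  A^4 * (6*d^3) = -6*A^10 - 18*A^6 - 18*A^2 - 6*A^-2
  A^2 * (15*d^2) = 15*A^6 + 30*A^2 + 15*A^-2
  A^0 * (18*d + 2*d^3) = -2*A^6 - 24*A^2 - 24*A^-2 - 2*A^-6
  A^-2 * (9 + 6*d^2) = 6*A^2 + 21*A^-2 + 6*A^-6
  A^-4 * (6*d) = -6*A^-2 - 6*A^-6
  A^-6 * (d^2) = A^-2 + 2*A^-6 + A^-10
Summing the groups: <K> = A^14 - 2*A^10 + A^6 - 2*A^2 + 2*A^-2 + A^-10

Answer: A^14 - 2*A^10 + A^6 - 2*A^2 + 2*A^-2 + A^-10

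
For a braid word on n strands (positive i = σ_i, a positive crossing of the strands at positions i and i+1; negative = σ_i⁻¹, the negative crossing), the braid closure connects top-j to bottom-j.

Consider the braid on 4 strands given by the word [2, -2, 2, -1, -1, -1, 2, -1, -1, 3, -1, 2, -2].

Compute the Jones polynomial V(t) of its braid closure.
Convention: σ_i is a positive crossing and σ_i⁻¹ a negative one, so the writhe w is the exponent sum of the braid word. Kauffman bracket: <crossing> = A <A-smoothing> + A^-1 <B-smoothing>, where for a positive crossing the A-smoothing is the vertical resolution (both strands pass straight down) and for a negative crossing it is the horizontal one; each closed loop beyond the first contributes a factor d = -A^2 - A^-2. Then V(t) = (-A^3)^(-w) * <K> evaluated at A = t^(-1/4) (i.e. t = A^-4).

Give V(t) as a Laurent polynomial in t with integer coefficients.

The presented braid s2 s2^-1 s2 s1^-1 s1^-1 s1^-1 s2 s1^-1 s1^-1 s3 s1^-1 s2 s2^-1 on 4 strands reduces by inverse Markov moves (closure unchanged at each step):
  Deconjugate: the word is γ·β·γ⁻¹ with γ = s2 s2^-1 (prefix) and γ⁻¹ = s2 s2^-1 (suffix); strip both.
Reduced to β = s2 s1^-1 s1^-1 s1^-1 s2 s1^-1 s1^-1 s3 s1^-1 on 4 strands, 9 crossings.
Compute on β:
Braid: s2 s1^-1 s1^-1 s1^-1 s2 s1^-1 s1^-1 s3 s1^-1 on 4 strands, 9 crossings.
Writhe w = (#positive) - (#negative) = 3 - 6 = -3.
Computing the Kauffman bracket via state sum. There are 2^9 = 512 states.
For each crossing: s=0 is the vertical smoothing, s=1 horizontal. Crossing k contributes A^(sign_k * (1 - 2*s_k)); loop factor d = -A^2 - A^-2.
Tabulate the states by total A-exponent and number of loops L (A-exp: L × count):
  A^9: L=8 ×1
  A^7: L=7 ×9
  A^5: L=6 ×36
  A^3: L=5 ×84
  A^1: L=4 ×126
  A^-1: L=3 ×124, L=5 ×2
  A^-3: L=2 ×75, L=4 ×9
  A^-5: L=1 ×21, L=3 ×15
  A^-7: L=2 ×8, L=4 ×1
  A^-9: L=3 ×1
Each group contributes A^e * Σ count * d^(L-1):
Powers of d = -A^2 - A^-2: d^2 = A^4 + 2 + A^-4; d^3 = -A^6 - 3*A^2 - 3*A^-2 - A^-6; d^4 = A^8 + 4*A^4 + 6 + 4*A^-4 + A^-8; d^5 = -A^10 - 5*A^6 - 10*A^2 - 10*A^-2 - 5*A^-6 - A^-10; d^6 = A^12 + 6*A^8 + 15*A^4 + 20 + 15*A^-4 + 6*A^-8 + A^-12; d^7 = -A^14 - 7*A^10 - 21*A^6 - 35*A^2 - 35*A^-2 - 21*A^-6 - 7*A^-10 - A^-14.
  A^9 * (d^7) = -A^23 - 7*A^19 - 21*A^15 - 35*A^11 - 35*A^7 - 21*A^3 - 7*A^-1 - A^-5
  A^7 * (9*d^6) = 9*A^19 + 54*A^15 + 135*A^11 + 180*A^7 + 135*A^3 + 54*A^-1 + 9*A^-5
  A^5 * (36*d^5) = -36*A^15 - 180*A^11 - 360*A^7 - 360*A^3 - 180*A^-1 - 36*A^-5
  A^3 * (84*d^4) = 84*A^11 + 336*A^7 + 504*A^3 + 336*A^-1 + 84*A^-5
  A^1 * (126*d^3) = -126*A^7 - 378*A^3 - 378*A^-1 - 126*A^-5
  A^-1 * (124*d^2 + 2*d^4) = 2*A^7 + 132*A^3 + 260*A^-1 + 132*A^-5 + 2*A^-9
  A^-3 * (75*d + 9*d^3) = -9*A^3 - 102*A^-1 - 102*A^-5 - 9*A^-9
  A^-5 * (21 + 15*d^2) = 15*A^-1 + 51*A^-5 + 15*A^-9
  A^-7 * (8*d + d^3) = -A^-1 - 11*A^-5 - 11*A^-9 - A^-13
  A^-9 * (d^2) = A^-5 + 2*A^-9 + A^-13
Summing the groups: <K> = -A^23 + 2*A^19 - 3*A^15 + 4*A^11 - 3*A^7 + 3*A^3 - 3*A^-1 + A^-5 - A^-9
Normalise by the writhe: (-A^3)^(-w) = (-A^3)^(3) = -A^9, so f(A) = -A^9 * <K> = A^32 - 2*A^28 + 3*A^24 - 4*A^20 + 3*A^16 - 3*A^12 + 3*A^8 - A^4 + 1.
Substitute A = t^(-1/4), i.e. A^e → t^(-e/4): V(t) = 1 - t^-1 + 3*t^-2 - 3*t^-3 + 3*t^-4 - 4*t^-5 + 3*t^-6 - 2*t^-7 + t^-8

Answer: 1 - t^-1 + 3*t^-2 - 3*t^-3 + 3*t^-4 - 4*t^-5 + 3*t^-6 - 2*t^-7 + t^-8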